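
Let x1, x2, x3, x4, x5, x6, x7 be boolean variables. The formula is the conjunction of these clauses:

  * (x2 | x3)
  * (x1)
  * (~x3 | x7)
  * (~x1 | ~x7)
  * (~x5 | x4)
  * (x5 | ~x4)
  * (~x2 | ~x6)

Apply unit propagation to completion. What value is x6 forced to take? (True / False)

False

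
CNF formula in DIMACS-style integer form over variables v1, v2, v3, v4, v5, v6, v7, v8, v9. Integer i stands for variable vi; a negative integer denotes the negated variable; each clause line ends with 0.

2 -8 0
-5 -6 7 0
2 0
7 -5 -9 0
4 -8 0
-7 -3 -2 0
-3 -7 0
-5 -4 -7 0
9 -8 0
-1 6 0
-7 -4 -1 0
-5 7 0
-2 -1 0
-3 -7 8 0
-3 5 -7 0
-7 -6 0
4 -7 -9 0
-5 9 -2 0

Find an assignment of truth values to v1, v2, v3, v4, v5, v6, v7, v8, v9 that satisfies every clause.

v1 = F, v2 = T, v3 = T, v4 = T, v5 = F, v6 = F, v7 = F, v8 = T, v9 = T

Unit propagation: (v2) forces v2 = True.
(¬v1) is a unit clause, so v1 = False.
Pure literal: v6 appears only negated; assign v6 = False.
Try v3 = True.
  then v7 is forced to False.
  then v5 is forced to False.
The remaining clauses are satisfied by v4 = True, v8 = True, v9 = True.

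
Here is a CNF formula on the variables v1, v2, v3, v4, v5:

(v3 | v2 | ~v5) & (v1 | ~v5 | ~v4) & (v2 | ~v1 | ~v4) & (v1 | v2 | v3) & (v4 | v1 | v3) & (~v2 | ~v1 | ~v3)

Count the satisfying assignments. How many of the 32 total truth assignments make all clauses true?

14

Split on v1, then v2.
  v1=1, v2=1: remaining (v3,v4,v5) ∈ {(0,0,0); (0,0,1); (0,1,0); (0,1,1)} — 4.
  v1=1, v2=0: remaining (v3,v4,v5) ∈ {(0,0,0); (1,0,0); (1,0,1)} — 3.
  v1=0, v2=1: remaining (v3,v4,v5) ∈ {(0,1,0); (1,0,0); (1,0,1); (1,1,0)} — 4.
  v1=0, v2=0: remaining (v3,v4,v5) ∈ {(1,0,0); (1,0,1); (1,1,0)} — 3.
Total: 4 + 3 + 4 + 3 = 14.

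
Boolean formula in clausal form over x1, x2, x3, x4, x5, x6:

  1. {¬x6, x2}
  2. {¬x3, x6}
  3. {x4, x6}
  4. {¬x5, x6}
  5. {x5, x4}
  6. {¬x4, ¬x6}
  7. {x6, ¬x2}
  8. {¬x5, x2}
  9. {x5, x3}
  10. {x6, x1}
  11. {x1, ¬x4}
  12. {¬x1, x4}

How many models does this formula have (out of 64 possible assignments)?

2

Satisfying assignments:
  x1=F x2=T x3=F x4=F x5=T x6=T
  x1=F x2=T x3=T x4=F x5=T x6=T
That's 2 in total.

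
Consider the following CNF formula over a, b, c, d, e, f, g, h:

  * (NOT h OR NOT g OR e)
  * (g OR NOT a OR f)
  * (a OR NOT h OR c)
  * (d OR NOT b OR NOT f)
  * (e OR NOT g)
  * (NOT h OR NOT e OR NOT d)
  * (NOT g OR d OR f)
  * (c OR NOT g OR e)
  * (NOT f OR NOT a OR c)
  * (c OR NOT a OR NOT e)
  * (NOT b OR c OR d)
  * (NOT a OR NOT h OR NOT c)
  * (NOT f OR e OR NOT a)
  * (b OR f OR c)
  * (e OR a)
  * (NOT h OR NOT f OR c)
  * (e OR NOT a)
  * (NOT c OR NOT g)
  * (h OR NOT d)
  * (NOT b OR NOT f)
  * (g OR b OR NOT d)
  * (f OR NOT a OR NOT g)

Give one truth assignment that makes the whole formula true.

a = 0, b = 0, c = 1, d = 0, e = 1, f = 0, g = 0, h = 0

Branch on a: take a = False.
  then e is forced to True.
The remaining clauses are satisfied by b = False, c = True, d = False, f = False, g = False, h = False.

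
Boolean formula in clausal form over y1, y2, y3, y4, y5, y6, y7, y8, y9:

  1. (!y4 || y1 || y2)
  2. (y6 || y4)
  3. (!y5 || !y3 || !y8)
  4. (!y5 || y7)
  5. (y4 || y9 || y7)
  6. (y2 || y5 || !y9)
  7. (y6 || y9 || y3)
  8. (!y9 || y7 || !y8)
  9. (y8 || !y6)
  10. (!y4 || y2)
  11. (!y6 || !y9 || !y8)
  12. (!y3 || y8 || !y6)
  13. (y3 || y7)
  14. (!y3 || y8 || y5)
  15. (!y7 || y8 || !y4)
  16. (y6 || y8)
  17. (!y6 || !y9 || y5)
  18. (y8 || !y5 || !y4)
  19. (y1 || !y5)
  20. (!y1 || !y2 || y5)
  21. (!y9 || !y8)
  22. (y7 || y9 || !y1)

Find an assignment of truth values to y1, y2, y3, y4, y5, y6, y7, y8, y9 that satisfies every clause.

y1=0, y2=1, y3=1, y4=1, y5=0, y6=1, y7=0, y8=1, y9=0

Check each clause:
  1. (!y4 || y2 || y1) — y2 is true.
  2. (y4 || y6) — y4 is true.
  3. (!y8 || !y3 || !y5) — !y5 is true.
  4. (!y5 || y7) — !y5 is true.
  5. (y4 || y9 || y7) — y4 is true.
  6. (y5 || y2 || !y9) — y2 is true.
  7. (y9 || y6 || y3) — y3 is true.
  8. (!y9 || !y8 || y7) — !y9 is true.
  9. (!y6 || y8) — y8 is true.
  10. (y2 || !y4) — y2 is true.
  11. (!y8 || !y9 || !y6) — !y9 is true.
  12. (!y3 || !y6 || y8) — y8 is true.
  13. (y3 || y7) — y3 is true.
  14. (y5 || !y3 || y8) — y8 is true.
  15. (!y7 || !y4 || y8) — y8 is true.
  16. (y6 || y8) — y8 is true.
  17. (!y9 || y5 || !y6) — !y9 is true.
  18. (y8 || !y5 || !y4) — y8 is true.
  19. (!y5 || y1) — !y5 is true.
  20. (y5 || !y1 || !y2) — !y1 is true.
  21. (!y9 || !y8) — !y9 is true.
  22. (y9 || y7 || !y1) — !y1 is true.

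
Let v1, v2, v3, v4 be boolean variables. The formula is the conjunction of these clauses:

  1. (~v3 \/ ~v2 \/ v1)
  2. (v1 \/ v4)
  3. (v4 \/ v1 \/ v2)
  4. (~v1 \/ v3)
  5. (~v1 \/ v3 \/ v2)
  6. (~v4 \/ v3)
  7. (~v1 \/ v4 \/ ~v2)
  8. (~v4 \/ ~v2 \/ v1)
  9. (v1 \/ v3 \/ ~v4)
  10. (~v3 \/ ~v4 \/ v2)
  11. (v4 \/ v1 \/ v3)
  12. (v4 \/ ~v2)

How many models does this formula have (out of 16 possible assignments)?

2

The models are:
  v1=1 v2=0 v3=1 v4=0
  v1=1 v2=1 v3=1 v4=1
Count: 2.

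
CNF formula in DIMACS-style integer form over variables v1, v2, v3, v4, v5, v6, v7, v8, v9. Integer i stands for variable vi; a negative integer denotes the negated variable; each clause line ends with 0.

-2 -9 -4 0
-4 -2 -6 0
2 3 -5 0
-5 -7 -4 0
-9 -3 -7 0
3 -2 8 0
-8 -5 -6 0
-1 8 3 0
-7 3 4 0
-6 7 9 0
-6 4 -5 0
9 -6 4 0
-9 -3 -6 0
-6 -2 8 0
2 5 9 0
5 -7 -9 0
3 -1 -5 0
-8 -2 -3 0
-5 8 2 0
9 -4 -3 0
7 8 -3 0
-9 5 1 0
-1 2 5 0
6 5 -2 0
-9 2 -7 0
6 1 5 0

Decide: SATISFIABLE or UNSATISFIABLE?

SATISFIABLE

Set v1 = False and propagate.
Try v2 = True.
Set v3 = False and propagate.
  then v8 is forced to True.
For the remaining variables, v4 = False, v5 = True, v6 = False, v7 = False, v9 = True works.
Every clause has at least one true literal under this assignment.
So v1=0, v2=1, v3=0, v4=0, v5=1, v6=0, v7=0, v8=1, v9=1 is a satisfying assignment.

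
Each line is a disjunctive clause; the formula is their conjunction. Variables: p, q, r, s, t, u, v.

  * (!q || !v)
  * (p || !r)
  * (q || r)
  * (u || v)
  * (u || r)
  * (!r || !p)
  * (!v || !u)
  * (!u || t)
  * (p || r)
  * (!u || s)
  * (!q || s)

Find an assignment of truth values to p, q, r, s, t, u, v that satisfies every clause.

s occurs only positively in the remaining clauses — set s = True.
Pure literal: t appears only positively; assign t = True.
Branch on p: take p = True.
  then r is forced to False.
  then q is forced to True.
  then v is forced to False.
  then u is forced to True.
Every clause has at least one true literal under this assignment.

p=1, q=1, r=0, s=1, t=1, u=1, v=0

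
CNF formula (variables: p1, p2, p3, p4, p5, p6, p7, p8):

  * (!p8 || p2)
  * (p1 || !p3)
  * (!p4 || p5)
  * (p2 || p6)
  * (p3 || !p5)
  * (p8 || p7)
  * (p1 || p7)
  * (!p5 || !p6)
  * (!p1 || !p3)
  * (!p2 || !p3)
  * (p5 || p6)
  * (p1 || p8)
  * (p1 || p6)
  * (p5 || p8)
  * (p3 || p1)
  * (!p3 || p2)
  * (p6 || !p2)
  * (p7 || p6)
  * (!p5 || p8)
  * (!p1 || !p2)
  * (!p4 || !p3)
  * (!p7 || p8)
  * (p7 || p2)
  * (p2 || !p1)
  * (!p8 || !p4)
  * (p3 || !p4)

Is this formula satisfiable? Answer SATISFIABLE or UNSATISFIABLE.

UNSATISFIABLE

p1 = True:
  propagation gives p3=False, p5=False, p4=False, p6=True; an empty clause results — contradiction.
p1 = False:
  propagation gives p3=False; an empty clause results — contradiction.
Every branch closes, so no satisfying assignment exists.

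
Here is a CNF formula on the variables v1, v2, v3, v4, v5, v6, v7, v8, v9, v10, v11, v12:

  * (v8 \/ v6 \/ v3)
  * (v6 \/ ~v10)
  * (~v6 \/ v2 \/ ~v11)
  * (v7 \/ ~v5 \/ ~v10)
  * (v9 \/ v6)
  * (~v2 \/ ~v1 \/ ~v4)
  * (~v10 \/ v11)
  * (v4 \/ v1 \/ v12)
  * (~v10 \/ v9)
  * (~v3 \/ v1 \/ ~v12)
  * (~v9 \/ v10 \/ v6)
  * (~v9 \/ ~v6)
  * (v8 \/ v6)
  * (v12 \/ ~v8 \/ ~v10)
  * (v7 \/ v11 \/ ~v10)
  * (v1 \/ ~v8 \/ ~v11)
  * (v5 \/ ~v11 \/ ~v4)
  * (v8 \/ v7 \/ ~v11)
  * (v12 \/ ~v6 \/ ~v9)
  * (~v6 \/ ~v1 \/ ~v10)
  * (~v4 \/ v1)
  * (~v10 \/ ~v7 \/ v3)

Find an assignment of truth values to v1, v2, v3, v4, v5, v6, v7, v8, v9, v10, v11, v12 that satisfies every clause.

v1=T, v2=T, v3=F, v4=F, v5=T, v6=T, v7=T, v8=T, v9=F, v10=F, v11=F, v12=F

Check each clause:
  1. (v8 \/ v3 \/ v6) — v8 is true.
  2. (~v10 \/ v6) — ~v10 is true.
  3. (~v11 \/ v2 \/ ~v6) — v2 is true.
  4. (v7 \/ ~v10 \/ ~v5) — ~v10 is true.
  5. (v6 \/ v9) — v6 is true.
  6. (~v1 \/ ~v2 \/ ~v4) — ~v4 is true.
  7. (~v10 \/ v11) — ~v10 is true.
  8. (v1 \/ v12 \/ v4) — v1 is true.
  9. (v9 \/ ~v10) — ~v10 is true.
  10. (~v3 \/ v1 \/ ~v12) — v1 is true.
  11. (v10 \/ v6 \/ ~v9) — v6 is true.
  12. (~v6 \/ ~v9) — ~v9 is true.
  13. (v8 \/ v6) — v8 is true.
  14. (~v8 \/ v12 \/ ~v10) — ~v10 is true.
  15. (~v10 \/ v7 \/ v11) — ~v10 is true.
  16. (~v11 \/ ~v8 \/ v1) — v1 is true.
  17. (~v4 \/ ~v11 \/ v5) — ~v11 is true.
  18. (v7 \/ v8 \/ ~v11) — v8 is true.
  19. (v12 \/ ~v6 \/ ~v9) — ~v9 is true.
  20. (~v10 \/ ~v6 \/ ~v1) — ~v10 is true.
  21. (v1 \/ ~v4) — v1 is true.
  22. (~v10 \/ v3 \/ ~v7) — ~v10 is true.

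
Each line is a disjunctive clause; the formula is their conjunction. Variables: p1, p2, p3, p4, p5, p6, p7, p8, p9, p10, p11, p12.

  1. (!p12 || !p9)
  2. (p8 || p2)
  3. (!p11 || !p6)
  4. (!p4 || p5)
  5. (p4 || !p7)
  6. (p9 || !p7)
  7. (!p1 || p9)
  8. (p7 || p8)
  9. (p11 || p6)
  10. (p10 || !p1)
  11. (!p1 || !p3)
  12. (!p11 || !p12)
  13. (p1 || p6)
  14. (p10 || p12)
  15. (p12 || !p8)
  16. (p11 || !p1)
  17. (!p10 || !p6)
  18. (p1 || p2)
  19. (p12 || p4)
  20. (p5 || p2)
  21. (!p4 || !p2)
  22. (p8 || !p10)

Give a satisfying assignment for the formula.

Pure literal: p3 appears only negated; assign p3 = False.
Set p1 = False and propagate.
  then p6 is forced to True.
  then p11 is forced to False.
  then p10 is forced to False.
  then p12 is forced to True.
  then p9 is forced to False.
  then p7 is forced to False.
  then p8 is forced to True.
  then p2 is forced to True.
  then p4 is forced to False.
p5 is now unconstrained; take p5 = False.
Check each clause:
  1. (!p12 || !p9) — !p9 is true.
  2. (p2 || p8) — p8 is true.
  3. (!p6 || !p11) — !p11 is true.
  4. (p5 || !p4) — !p4 is true.
  5. (!p7 || p4) — !p7 is true.
  6. (!p7 || p9) — !p7 is true.
  7. (!p1 || p9) — !p1 is true.
  8. (p8 || p7) — p8 is true.
  9. (p6 || p11) — p6 is true.
  10. (!p1 || p10) — !p1 is true.
  11. (!p1 || !p3) — !p3 is true.
  12. (!p11 || !p12) — !p11 is true.
  13. (p6 || p1) — p6 is true.
  14. (p10 || p12) — p12 is true.
  15. (!p8 || p12) — p12 is true.
  16. (!p1 || p11) — !p1 is true.
  17. (!p10 || !p6) — !p10 is true.
  18. (p2 || p1) — p2 is true.
  19. (p12 || p4) — p12 is true.
  20. (p5 || p2) — p2 is true.
  21. (!p2 || !p4) — !p4 is true.
  22. (p8 || !p10) — p8 is true.

p1=False  p2=True  p3=False  p4=False  p5=False  p6=True  p7=False  p8=True  p9=False  p10=False  p11=False  p12=True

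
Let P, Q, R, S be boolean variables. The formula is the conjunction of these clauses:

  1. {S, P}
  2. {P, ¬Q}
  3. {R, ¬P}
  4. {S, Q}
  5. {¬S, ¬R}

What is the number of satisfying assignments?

2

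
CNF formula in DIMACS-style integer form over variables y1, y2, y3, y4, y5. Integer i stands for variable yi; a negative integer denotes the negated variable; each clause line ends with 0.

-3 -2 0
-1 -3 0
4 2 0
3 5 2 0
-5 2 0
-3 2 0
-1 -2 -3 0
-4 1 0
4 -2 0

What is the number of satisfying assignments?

Satisfying assignments:
  y1=1 y2=1 y3=0 y4=1 y5=0
  y1=1 y2=1 y3=0 y4=1 y5=1
That's 2 in total.

2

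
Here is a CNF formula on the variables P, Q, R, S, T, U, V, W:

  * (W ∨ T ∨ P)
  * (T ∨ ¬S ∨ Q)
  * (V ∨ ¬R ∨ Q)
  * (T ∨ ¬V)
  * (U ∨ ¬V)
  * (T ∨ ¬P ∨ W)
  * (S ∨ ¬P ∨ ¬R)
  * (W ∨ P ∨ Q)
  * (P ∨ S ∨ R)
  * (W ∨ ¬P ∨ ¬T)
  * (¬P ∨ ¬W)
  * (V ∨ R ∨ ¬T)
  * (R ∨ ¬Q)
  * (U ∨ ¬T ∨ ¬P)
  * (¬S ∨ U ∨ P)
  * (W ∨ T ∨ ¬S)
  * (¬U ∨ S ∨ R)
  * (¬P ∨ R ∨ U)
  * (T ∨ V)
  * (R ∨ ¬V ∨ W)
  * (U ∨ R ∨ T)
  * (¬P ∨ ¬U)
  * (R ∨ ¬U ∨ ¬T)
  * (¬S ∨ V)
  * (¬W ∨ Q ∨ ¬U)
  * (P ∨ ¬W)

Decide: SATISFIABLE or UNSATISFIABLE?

Set P = False and propagate.
  then W is forced to False.
  then T is forced to True.
  then Q is forced to True.
  then R is forced to True.
For the remaining variables, S = False, U = True, V = True works.
So P=F  Q=T  R=T  S=F  T=T  U=T  V=T  W=F is a satisfying assignment.

SATISFIABLE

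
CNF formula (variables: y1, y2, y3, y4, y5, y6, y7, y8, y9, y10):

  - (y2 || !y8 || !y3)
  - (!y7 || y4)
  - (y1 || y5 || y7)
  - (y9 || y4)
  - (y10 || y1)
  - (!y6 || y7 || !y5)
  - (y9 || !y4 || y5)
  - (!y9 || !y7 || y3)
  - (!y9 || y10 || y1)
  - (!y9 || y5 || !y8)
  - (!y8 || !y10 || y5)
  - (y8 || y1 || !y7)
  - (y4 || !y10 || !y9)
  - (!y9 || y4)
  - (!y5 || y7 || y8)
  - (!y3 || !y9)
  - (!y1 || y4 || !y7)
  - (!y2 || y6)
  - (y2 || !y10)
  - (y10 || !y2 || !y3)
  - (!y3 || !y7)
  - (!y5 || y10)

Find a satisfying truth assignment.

y1 = T  y2 = T  y3 = F  y4 = T  y5 = F  y6 = T  y7 = F  y8 = F  y9 = T  y10 = F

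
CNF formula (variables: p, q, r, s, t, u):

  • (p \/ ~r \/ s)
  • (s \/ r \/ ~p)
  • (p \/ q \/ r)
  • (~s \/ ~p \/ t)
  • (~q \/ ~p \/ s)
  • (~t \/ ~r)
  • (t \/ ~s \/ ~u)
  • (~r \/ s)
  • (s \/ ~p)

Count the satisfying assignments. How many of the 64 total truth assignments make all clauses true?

13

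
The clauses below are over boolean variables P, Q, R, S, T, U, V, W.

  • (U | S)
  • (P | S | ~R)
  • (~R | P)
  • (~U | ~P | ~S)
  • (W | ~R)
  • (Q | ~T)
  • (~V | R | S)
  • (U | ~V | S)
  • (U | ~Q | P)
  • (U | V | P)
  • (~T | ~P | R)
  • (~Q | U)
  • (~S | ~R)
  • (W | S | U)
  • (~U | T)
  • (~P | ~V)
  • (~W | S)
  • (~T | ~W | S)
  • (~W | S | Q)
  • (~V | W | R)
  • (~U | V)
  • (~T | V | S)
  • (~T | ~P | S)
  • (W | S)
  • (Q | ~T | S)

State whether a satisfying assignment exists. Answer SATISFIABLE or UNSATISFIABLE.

Try P = True.
  then V is forced to False.
  then U is forced to False.
  then S is forced to True.
  then Q is forced to False.
  then T is forced to False.
  then R is forced to False.
W is now unconstrained; take W = False.
So P=True, Q=False, R=False, S=True, T=False, U=False, V=False, W=False is a satisfying assignment.

SATISFIABLE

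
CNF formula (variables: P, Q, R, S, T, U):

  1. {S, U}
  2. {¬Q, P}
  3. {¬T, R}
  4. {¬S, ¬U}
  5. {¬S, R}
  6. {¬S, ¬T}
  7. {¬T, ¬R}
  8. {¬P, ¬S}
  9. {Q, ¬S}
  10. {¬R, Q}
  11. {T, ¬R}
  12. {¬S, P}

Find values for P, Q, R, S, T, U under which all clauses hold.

P=False, Q=False, R=False, S=False, T=False, U=True

Check each clause:
  1. {U, S} — U is true.
  2. {¬Q, P} — ¬Q is true.
  3. {¬T, R} — ¬T is true.
  4. {¬U, ¬S} — ¬S is true.
  5. {¬S, R} — ¬S is true.
  6. {¬S, ¬T} — ¬T is true.
  7. {¬R, ¬T} — ¬T is true.
  8. {¬S, ¬P} — ¬S is true.
  9. {¬S, Q} — ¬S is true.
  10. {¬R, Q} — ¬R is true.
  11. {¬R, T} — ¬R is true.
  12. {P, ¬S} — ¬S is true.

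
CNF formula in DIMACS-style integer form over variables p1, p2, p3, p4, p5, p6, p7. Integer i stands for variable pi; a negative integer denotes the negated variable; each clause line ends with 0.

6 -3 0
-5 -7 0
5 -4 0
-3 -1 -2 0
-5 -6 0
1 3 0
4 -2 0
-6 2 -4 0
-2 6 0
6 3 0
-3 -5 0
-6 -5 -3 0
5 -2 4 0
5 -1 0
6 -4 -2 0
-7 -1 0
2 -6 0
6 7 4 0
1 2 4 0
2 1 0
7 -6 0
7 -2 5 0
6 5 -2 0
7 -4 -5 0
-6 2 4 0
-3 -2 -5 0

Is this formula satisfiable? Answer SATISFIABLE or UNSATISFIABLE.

UNSATISFIABLE

p2 = True:
  propagation gives p4=True, p5=True, p7=False; an empty clause results — contradiction.
p2 = False:
  propagation gives p6=False, p3=False; an empty clause results — contradiction.
Every branch closes, so no satisfying assignment exists.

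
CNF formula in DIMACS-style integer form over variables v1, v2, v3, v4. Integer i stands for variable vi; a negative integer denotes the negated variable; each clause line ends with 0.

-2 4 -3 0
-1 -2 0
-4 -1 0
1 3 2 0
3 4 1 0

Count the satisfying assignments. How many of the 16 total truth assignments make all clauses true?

6

The models are:
  v1=0 v2=0 v3=1 v4=0
  v1=0 v2=0 v3=1 v4=1
  v1=0 v2=1 v3=0 v4=1
  v1=0 v2=1 v3=1 v4=1
  v1=1 v2=0 v3=0 v4=0
  v1=1 v2=0 v3=1 v4=0
That's 6 in total.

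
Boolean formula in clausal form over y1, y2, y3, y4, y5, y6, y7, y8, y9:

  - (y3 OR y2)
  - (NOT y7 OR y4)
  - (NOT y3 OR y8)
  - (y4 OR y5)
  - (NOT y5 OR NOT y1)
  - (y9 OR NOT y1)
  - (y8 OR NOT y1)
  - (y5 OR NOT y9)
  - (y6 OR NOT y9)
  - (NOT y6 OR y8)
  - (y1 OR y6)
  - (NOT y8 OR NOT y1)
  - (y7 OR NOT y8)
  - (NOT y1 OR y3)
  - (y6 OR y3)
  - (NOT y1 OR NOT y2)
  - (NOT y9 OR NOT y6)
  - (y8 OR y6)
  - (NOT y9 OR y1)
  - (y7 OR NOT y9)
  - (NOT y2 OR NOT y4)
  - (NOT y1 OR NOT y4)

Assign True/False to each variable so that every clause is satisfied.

Try y1 = False.
  then y6 is forced to True.
  then y8 is forced to True.
  then y7 is forced to True.
  then y4 is forced to True.
  then y9 is forced to False.
  then y2 is forced to False.
  then y3 is forced to True.
y5 is now unconstrained; take y5 = True.

y1=F, y2=F, y3=T, y4=T, y5=T, y6=T, y7=T, y8=T, y9=F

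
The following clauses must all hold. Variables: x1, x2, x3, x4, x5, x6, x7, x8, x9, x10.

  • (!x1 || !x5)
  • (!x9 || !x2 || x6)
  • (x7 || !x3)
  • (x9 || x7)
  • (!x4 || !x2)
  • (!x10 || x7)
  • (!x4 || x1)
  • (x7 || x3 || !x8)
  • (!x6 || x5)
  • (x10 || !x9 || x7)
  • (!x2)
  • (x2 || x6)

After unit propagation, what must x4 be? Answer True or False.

(!x2) stands alone — x2 = False.
(x6 || x2): since x2 = False, the clause reduces to (x6). x6 = True.
From (x5 || !x6) and x6 = True: x5 = True.
In (!x5 || !x1), !x5 is now false; !x1 must hold, so x1 = False.
In (x1 || !x4), x1 is now false; !x4 must hold, so x4 = False.

False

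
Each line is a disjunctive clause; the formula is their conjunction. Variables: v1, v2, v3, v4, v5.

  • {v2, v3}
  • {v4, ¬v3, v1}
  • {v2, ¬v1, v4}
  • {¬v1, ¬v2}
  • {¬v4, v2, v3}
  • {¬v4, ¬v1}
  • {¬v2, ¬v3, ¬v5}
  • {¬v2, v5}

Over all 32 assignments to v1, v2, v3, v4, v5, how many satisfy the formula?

Satisfying assignments:
  v1=0 v2=0 v3=1 v4=1 v5=0
  v1=0 v2=0 v3=1 v4=1 v5=1
  v1=0 v2=1 v3=0 v4=0 v5=1
  v1=0 v2=1 v3=0 v4=1 v5=1
Count: 4.

4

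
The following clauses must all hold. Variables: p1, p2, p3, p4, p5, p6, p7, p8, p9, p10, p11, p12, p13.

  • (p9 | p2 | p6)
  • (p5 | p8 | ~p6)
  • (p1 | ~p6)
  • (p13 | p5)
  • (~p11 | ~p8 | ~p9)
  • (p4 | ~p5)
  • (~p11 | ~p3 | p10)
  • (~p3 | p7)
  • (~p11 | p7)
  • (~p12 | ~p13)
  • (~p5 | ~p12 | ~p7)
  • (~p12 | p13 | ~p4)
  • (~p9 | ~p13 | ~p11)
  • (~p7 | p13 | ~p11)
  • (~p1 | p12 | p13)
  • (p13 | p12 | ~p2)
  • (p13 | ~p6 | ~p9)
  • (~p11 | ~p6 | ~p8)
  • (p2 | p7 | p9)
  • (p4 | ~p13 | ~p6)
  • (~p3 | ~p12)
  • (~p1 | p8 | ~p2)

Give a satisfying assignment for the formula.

p1=1  p2=1  p3=0  p4=1  p5=1  p6=1  p7=1  p8=1  p9=1  p10=0  p11=0  p12=0  p13=1

Pure literal: p3 appears only negated; assign p3 = False.
p11 occurs only negated in the remaining clauses — set p11 = False.
Branch on p1: take p1 = True.
Try p2 = True.
  then p8 is forced to True.
The remaining clauses are satisfied by p4 = True, p5 = True, p6 = True, p7 = True, p9 = True, p10 = False, p12 = False, p13 = True.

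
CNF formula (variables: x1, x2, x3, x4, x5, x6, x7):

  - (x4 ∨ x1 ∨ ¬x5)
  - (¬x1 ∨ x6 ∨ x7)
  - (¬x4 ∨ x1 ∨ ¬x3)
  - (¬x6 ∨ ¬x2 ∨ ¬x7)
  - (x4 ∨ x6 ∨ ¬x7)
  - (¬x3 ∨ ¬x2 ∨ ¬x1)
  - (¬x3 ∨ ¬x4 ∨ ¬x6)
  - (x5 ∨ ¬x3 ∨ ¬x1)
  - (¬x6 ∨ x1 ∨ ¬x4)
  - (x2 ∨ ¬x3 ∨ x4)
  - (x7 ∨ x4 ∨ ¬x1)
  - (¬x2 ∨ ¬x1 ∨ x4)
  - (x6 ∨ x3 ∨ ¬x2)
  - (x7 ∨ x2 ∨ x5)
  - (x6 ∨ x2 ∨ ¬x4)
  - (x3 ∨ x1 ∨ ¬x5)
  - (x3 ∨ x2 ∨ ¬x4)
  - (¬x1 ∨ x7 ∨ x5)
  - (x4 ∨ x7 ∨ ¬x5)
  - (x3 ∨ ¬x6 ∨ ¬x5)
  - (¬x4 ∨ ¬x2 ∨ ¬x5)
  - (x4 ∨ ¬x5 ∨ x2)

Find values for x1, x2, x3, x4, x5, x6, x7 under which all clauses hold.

x1=F  x2=F  x3=F  x4=F  x5=F  x6=T  x7=T

Branch on x1: take x1 = False.
Try x2 = False.
Try x3 = False.
  then x5 is forced to False.
  then x7 is forced to True.
  then x4 is forced to False.
  then x6 is forced to True.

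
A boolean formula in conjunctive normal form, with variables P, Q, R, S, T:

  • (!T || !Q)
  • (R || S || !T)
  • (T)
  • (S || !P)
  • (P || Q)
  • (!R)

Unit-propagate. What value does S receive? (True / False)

(T) stands alone — T = True.
(!Q || !T): since T = True, the clause reduces to (!Q). Q = False.
(P || Q): since Q = False, the clause reduces to (P). P = True.
From (!P || S) and P = True: S = True.

True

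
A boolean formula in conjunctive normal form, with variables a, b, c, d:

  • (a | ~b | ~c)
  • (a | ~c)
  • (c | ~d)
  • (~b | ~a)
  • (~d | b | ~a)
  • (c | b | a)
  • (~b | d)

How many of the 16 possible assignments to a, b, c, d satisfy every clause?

2

Satisfying assignments:
  a=T b=F c=F d=F
  a=T b=F c=T d=F
That's 2 in total.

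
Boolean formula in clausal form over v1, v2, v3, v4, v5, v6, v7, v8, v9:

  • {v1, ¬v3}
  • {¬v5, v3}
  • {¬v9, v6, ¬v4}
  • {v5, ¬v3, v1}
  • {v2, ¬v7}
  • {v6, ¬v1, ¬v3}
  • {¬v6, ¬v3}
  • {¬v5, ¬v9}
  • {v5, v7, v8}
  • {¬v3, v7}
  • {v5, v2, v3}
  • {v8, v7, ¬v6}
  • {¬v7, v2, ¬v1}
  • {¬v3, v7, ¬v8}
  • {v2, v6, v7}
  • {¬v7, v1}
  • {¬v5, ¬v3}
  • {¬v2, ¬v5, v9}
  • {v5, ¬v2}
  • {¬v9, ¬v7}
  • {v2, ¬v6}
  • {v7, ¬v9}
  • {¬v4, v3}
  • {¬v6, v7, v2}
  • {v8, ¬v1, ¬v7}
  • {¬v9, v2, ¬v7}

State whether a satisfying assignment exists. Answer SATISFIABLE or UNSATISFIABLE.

UNSATISFIABLE

v7 = True:
  propagation gives v2=True, v1=True, v5=True, v3=True; an empty clause results — contradiction.
v7 = False:
  propagation gives v3=False, v5=False, v8=True, v2=True; an empty clause results — contradiction.
Every branch closes, so no satisfying assignment exists.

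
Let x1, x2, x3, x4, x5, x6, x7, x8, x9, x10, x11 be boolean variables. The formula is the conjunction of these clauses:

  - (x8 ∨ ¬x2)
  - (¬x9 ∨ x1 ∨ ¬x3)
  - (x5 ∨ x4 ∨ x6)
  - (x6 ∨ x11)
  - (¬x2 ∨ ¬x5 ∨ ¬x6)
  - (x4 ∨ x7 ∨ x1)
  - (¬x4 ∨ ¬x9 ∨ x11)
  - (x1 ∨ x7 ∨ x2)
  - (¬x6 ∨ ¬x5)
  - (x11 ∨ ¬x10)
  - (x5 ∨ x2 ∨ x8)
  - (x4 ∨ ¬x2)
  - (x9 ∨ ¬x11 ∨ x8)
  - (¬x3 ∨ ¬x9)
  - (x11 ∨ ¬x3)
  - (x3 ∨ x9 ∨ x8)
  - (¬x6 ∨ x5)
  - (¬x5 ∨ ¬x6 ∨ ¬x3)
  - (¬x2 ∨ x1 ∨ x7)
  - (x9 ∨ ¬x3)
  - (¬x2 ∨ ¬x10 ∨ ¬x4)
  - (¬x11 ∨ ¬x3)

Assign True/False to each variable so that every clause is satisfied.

x1=T, x2=F, x3=F, x4=F, x5=T, x6=F, x7=T, x8=T, x9=F, x10=T, x11=T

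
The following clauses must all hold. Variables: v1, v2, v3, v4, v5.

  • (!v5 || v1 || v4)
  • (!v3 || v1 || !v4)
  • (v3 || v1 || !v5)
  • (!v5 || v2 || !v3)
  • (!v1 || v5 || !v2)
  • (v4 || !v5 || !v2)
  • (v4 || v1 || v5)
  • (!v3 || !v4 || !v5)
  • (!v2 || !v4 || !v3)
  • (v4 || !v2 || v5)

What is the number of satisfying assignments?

9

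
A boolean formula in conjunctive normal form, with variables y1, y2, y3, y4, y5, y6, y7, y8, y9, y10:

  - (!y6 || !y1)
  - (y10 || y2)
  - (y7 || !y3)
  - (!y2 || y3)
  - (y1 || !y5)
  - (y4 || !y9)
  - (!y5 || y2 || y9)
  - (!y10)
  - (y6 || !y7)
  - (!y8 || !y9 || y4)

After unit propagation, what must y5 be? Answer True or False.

(!y10) is a unit clause: y10 = False.
In (y2 || y10), y10 is now false; y2 must hold, so y2 = True.
(y3 || !y2): since y2 = True, the clause reduces to (y3). y3 = True.
(!y3 || y7): since y3 = True, the clause reduces to (y7). y7 = True.
In (y6 || !y7), !y7 is now false; y6 must hold, so y6 = True.
In (!y1 || !y6), !y6 is now false; !y1 must hold, so y1 = False.
In (y1 || !y5), y1 is now false; !y5 must hold, so y5 = False.

False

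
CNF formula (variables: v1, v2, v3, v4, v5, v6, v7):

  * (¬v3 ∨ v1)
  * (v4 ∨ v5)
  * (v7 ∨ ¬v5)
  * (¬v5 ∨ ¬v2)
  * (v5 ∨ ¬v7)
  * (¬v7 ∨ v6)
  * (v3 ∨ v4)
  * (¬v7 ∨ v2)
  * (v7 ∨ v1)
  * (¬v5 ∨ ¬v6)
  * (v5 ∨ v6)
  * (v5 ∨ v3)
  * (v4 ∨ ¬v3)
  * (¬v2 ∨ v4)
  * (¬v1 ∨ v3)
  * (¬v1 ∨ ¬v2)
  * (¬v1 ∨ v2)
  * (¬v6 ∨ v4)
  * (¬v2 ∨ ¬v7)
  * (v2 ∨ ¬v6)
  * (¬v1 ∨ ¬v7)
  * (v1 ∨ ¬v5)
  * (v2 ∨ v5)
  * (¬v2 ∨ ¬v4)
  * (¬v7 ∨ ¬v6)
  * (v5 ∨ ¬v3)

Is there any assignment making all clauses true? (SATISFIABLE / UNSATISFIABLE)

v5 = True:
  propagation gives v7=True, v2=False; an empty clause results — contradiction.
v5 = False:
  propagation gives v4=True, v7=False, v1=True, v6=True; an empty clause results — contradiction.
Every branch closes, so no satisfying assignment exists.

UNSATISFIABLE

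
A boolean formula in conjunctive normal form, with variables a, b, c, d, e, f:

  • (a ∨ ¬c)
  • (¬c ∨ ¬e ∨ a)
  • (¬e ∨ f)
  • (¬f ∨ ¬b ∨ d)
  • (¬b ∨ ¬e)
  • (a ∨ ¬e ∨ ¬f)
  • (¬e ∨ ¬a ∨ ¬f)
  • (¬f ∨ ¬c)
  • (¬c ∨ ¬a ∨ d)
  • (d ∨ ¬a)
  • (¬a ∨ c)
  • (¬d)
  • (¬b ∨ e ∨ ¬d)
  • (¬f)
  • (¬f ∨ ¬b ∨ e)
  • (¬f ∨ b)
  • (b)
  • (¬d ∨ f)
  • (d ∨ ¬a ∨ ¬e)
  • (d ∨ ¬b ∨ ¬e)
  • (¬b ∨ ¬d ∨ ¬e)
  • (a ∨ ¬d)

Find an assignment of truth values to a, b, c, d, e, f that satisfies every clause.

a = False, b = True, c = False, d = False, e = False, f = False

The clause (¬d) is unit: d must be False.
Unit propagation: (¬a) forces a = False.
The clause (¬c) is unit: c must be False.
(¬f) is a unit clause, so f = False.
The clause (¬e) is unit: e must be False.
The clause (b) is unit: b must be True.
Every clause has at least one true literal under this assignment.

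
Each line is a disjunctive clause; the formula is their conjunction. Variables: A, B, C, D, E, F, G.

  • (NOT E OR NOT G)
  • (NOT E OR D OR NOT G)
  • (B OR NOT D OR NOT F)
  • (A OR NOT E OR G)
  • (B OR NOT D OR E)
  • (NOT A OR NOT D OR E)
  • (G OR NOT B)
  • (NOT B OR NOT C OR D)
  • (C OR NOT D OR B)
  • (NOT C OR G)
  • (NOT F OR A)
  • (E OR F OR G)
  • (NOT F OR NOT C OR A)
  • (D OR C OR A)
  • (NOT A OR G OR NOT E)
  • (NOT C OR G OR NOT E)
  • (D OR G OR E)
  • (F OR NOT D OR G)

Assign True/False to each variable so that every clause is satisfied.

Try A = True.
Try B = False.
The remaining clauses are satisfied by C = False, D = False, E = False, F = True, G = True.

A=1, B=0, C=0, D=0, E=0, F=1, G=1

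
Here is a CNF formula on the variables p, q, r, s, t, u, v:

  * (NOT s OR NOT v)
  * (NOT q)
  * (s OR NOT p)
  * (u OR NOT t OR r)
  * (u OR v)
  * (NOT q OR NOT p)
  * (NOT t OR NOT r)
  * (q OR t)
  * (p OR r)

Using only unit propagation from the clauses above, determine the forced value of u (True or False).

(NOT q) is a unit clause: q = False.
In (t OR q), q is now false; t must hold, so t = True.
(NOT r OR NOT t) with t = True leaves only NOT r, so r = False.
(u OR r OR NOT t) with r = False, t = True leaves only u, so u = True.

True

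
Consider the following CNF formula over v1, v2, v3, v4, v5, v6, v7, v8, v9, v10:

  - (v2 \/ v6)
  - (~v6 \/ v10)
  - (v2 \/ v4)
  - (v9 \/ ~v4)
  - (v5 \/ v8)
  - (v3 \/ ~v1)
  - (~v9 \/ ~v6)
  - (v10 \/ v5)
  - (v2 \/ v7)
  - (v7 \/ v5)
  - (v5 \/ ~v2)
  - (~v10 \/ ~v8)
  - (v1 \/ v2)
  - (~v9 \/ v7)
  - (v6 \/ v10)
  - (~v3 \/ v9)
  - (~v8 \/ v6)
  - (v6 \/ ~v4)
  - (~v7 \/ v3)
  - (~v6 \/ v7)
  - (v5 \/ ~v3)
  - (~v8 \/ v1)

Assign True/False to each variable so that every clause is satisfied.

v1=False, v2=True, v3=False, v4=False, v5=True, v6=False, v7=False, v8=False, v9=False, v10=True

Check each clause:
  1. (v2 \/ v6) — v2 is true.
  2. (~v6 \/ v10) — ~v6 is true.
  3. (v2 \/ v4) — v2 is true.
  4. (~v4 \/ v9) — ~v4 is true.
  5. (v5 \/ v8) — v5 is true.
  6. (v3 \/ ~v1) — ~v1 is true.
  7. (~v6 \/ ~v9) — ~v6 is true.
  8. (v10 \/ v5) — v10 is true.
  9. (v2 \/ v7) — v2 is true.
  10. (v7 \/ v5) — v5 is true.
  11. (~v2 \/ v5) — v5 is true.
  12. (~v10 \/ ~v8) — ~v8 is true.
  13. (v1 \/ v2) — v2 is true.
  14. (~v9 \/ v7) — ~v9 is true.
  15. (v6 \/ v10) — v10 is true.
  16. (v9 \/ ~v3) — ~v3 is true.
  17. (v6 \/ ~v8) — ~v8 is true.
  18. (~v4 \/ v6) — ~v4 is true.
  19. (v3 \/ ~v7) — ~v7 is true.
  20. (v7 \/ ~v6) — ~v6 is true.
  21. (~v3 \/ v5) — v5 is true.
  22. (v1 \/ ~v8) — ~v8 is true.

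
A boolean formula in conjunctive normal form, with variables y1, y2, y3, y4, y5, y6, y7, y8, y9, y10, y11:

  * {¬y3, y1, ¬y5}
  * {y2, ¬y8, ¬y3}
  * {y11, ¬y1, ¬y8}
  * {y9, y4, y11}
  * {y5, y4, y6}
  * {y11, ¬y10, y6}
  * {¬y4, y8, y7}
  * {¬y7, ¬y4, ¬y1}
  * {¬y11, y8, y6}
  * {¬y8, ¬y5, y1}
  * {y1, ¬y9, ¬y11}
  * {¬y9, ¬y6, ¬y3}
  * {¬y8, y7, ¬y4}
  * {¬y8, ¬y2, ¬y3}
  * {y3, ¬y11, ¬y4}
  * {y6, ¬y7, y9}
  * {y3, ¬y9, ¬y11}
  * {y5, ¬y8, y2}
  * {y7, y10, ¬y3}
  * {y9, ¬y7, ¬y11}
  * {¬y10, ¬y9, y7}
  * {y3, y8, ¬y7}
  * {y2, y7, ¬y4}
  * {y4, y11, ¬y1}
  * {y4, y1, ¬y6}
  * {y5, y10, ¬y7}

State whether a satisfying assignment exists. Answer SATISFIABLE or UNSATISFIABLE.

Branch on y1: take y1 = False.
Set y2 = True and propagate.
Try y3 = False.
The remaining clauses are satisfied by y4 = False, y5 = True, y6 = False, y7 = False, y8 = False, y9 = True, y10 = False, y11 = False.
Every clause has at least one true literal under this assignment.
So y1=F, y2=T, y3=F, y4=F, y5=T, y6=F, y7=F, y8=F, y9=T, y10=F, y11=F is a satisfying assignment.

SATISFIABLE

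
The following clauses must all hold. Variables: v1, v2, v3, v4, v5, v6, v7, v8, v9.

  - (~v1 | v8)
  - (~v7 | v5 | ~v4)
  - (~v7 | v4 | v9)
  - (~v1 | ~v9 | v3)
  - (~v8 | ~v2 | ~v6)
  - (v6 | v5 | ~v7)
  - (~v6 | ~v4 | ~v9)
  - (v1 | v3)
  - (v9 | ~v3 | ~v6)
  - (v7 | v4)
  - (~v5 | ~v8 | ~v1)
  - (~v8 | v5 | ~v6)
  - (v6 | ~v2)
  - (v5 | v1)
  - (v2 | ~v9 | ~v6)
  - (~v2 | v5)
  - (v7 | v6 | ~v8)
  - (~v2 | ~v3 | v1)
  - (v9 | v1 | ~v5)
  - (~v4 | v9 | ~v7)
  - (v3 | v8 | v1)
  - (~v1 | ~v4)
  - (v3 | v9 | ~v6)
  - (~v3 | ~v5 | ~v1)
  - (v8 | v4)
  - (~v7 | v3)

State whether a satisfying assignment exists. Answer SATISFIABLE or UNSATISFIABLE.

Set v1 = False and propagate.
  then v3 is forced to True.
  then v5 is forced to True.
  then v2 is forced to False.
  then v9 is forced to True.
  then v6 is forced to False.
For the remaining variables, v4 = True, v7 = True, v8 = True works.
Every clause has at least one true literal under this assignment.
So v1=F, v2=F, v3=T, v4=T, v5=T, v6=F, v7=T, v8=T, v9=T is a satisfying assignment.

SATISFIABLE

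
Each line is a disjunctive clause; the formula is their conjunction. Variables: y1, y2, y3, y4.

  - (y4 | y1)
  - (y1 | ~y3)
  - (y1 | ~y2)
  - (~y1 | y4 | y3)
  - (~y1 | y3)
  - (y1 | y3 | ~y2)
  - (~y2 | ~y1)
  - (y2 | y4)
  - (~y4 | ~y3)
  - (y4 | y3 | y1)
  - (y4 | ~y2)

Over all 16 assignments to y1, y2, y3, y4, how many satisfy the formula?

The models are:
  y1=0 y2=0 y3=0 y4=1
Count: 1.

1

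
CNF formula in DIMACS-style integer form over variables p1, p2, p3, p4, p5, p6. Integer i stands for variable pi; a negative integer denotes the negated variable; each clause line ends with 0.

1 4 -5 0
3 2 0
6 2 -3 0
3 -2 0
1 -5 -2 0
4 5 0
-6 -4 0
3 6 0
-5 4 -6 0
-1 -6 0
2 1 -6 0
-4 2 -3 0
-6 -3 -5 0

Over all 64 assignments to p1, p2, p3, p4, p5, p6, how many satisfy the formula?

Satisfying assignments:
  p1=0 p2=1 p3=1 p4=1 p5=0 p6=0
  p1=1 p2=1 p3=1 p4=0 p5=1 p6=0
  p1=1 p2=1 p3=1 p4=1 p5=0 p6=0
  p1=1 p2=1 p3=1 p4=1 p5=1 p6=0
That's 4 in total.

4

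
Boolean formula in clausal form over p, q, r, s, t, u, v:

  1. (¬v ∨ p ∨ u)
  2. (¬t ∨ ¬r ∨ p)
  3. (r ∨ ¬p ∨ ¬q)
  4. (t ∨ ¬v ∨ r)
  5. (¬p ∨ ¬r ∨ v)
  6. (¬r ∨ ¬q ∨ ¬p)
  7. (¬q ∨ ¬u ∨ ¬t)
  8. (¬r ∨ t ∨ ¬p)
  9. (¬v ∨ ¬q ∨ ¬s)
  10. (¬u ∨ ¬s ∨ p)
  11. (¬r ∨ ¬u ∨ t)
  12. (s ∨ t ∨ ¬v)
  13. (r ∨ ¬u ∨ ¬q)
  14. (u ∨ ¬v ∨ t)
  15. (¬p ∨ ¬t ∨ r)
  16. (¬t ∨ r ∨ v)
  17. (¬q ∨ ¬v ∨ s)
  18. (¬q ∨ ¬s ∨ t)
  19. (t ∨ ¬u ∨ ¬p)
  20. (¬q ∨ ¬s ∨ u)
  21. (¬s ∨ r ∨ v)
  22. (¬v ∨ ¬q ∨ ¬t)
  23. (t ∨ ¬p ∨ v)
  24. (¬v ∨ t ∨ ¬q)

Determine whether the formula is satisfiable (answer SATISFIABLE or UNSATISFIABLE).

SATISFIABLE

q occurs only negated in the remaining clauses — set q = False.
Try p = False.
The remaining clauses are satisfied by r = True, s = False, t = False, u = False, v = False.
So p = False, q = False, r = True, s = False, t = False, u = False, v = False is a satisfying assignment.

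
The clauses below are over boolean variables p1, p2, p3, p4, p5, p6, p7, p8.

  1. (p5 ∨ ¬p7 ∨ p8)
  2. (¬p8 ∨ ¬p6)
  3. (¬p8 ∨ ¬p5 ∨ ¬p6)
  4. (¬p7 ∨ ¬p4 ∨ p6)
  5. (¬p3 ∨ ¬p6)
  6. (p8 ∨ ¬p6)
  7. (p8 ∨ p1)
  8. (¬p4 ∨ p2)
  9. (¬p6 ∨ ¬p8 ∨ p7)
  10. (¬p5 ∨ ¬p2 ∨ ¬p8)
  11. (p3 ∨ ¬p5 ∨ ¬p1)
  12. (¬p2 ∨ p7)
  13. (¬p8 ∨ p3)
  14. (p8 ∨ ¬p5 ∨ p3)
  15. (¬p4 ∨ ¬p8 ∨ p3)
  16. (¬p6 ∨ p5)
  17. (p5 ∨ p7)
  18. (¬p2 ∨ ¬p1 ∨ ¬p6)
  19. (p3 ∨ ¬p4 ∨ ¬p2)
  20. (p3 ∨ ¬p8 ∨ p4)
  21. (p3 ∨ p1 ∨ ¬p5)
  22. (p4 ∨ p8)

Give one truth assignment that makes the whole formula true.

p1 = F  p2 = F  p3 = T  p4 = F  p5 = F  p6 = F  p7 = T  p8 = T

Try p1 = False.
  then p8 is forced to True.
  then p6 is forced to False.
  then p3 is forced to True.
Branch on p2: take p2 = False.
  then p4 is forced to False.
The remaining clauses are satisfied by p5 = False, p7 = True.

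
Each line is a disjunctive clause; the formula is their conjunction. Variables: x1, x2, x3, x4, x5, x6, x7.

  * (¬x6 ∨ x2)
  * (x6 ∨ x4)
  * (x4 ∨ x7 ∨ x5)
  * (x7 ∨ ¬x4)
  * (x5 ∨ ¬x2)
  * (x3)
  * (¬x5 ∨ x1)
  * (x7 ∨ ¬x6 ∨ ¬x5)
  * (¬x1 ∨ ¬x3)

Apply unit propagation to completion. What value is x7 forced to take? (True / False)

(x3) is a unit clause: x3 = True.
In (¬x1 ∨ ¬x3), ¬x3 is now false; ¬x1 must hold, so x1 = False.
(x1 ∨ ¬x5) with x1 = False leaves only ¬x5, so x5 = False.
(¬x2 ∨ x5) with x5 = False leaves only ¬x2, so x2 = False.
From (x2 ∨ ¬x6) and x2 = False: x6 = False.
In (x6 ∨ x4), x6 is now false; x4 must hold, so x4 = True.
(x7 ∨ ¬x4): since x4 = True, the clause reduces to (x7). x7 = True.

True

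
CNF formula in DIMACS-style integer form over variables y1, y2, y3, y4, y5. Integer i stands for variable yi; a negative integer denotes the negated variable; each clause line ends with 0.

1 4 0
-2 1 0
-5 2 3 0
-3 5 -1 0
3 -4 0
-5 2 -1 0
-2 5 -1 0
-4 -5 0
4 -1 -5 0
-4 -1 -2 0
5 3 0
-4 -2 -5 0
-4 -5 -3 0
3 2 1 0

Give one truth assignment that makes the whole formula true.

Set y1 = False and propagate.
  then y4 is forced to True.
  then y2 is forced to False.
  then y3 is forced to True.
  then y5 is forced to False.
Every clause has at least one true literal under this assignment.
Check each clause:
  1. {y1, y4} — y4 is true.
  2. {¬y2, y1} — ¬y2 is true.
  3. {¬y5, y2, y3} — y3 is true.
  4. {¬y1, y5, ¬y3} — ¬y1 is true.
  5. {y3, ¬y4} — y3 is true.
  6. {¬y1, ¬y5, y2} — ¬y5 is true.
  7. {y5, ¬y2, ¬y1} — ¬y2 is true.
  8. {¬y4, ¬y5} — ¬y5 is true.
  9. {y4, ¬y1, ¬y5} — ¬y5 is true.
  10. {¬y2, ¬y1, ¬y4} — ¬y2 is true.
  11. {y3, y5} — y3 is true.
  12. {¬y4, ¬y5, ¬y2} — ¬y5 is true.
  13. {¬y5, ¬y3, ¬y4} — ¬y5 is true.
  14. {y1, y2, y3} — y3 is true.

y1=0, y2=0, y3=1, y4=1, y5=0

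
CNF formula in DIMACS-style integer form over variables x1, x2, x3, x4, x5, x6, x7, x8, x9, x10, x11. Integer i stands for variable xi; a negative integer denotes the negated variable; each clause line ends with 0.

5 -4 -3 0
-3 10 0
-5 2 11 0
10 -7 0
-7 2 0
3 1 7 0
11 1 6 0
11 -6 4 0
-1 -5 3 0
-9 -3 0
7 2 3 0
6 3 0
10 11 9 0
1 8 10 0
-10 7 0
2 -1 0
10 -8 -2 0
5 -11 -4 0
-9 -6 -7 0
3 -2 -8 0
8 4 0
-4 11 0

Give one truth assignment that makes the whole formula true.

Set x1 = False and propagate.
Try x2 = True.
Set x3 = True and propagate.
  then x10 is forced to True.
  then x9 is forced to False.
  then x7 is forced to True.
The remaining clauses are satisfied by x4 = False, x5 = False, x6 = True, x8 = True, x11 = True.

x1 = False  x2 = True  x3 = True  x4 = False  x5 = False  x6 = True  x7 = True  x8 = True  x9 = False  x10 = True  x11 = True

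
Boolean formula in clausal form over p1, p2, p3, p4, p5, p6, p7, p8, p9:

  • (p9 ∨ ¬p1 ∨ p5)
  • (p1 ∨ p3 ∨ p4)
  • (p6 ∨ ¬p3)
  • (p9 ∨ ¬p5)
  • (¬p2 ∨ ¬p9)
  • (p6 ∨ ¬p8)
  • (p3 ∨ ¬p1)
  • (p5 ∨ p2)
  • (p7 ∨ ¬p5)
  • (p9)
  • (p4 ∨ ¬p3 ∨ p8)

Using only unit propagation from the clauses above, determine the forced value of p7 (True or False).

True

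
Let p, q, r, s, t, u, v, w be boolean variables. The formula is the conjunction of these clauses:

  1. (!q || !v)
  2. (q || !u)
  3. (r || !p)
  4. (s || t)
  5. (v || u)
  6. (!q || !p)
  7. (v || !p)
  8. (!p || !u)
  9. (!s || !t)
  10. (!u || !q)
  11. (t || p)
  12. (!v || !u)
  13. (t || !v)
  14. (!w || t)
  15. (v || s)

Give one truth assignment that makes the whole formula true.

Set p = False and propagate.
  then t is forced to True.
  then s is forced to False.
  then v is forced to True.
  then q is forced to False.
  then u is forced to False.
r, w are now unconstrained; take r = False, w = True.
Every clause has at least one true literal under this assignment.

p=False, q=False, r=False, s=False, t=True, u=False, v=True, w=True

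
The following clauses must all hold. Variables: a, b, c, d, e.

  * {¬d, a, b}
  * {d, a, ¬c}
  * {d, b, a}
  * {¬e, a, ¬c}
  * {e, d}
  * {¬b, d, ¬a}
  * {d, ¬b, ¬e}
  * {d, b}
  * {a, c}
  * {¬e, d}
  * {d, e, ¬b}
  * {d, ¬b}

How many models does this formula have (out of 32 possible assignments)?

9

Split on d, then b.
  d=T, b=T: 5 of the 8 assignments to (a,c,e) work.
  d=T, b=F: remaining (a,c,e) ∈ {(T,F,F); (T,F,T); (T,T,F); (T,T,T)} — 4.
  d=F, b=T: a clause becomes empty — 0.
  d=F, b=F: a clause becomes empty — 0.
Total: 5 + 4 + 0 + 0 = 9.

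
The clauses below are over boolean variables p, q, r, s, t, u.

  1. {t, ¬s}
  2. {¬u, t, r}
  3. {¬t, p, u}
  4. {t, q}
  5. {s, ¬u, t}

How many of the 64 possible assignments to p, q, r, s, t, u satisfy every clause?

Case analysis on t and u:
  t=T, u=T: p, q, r, s free → 2^4 = 16.
  t=T, u=F: forces p=T; q, r, s free → 2^3 = 8.
  t=F, u=T: a clause becomes empty — 0.
  t=F, u=F: remaining (p,q,r,s) ∈ {(F,T,F,F); (F,T,T,F); (T,T,F,F); (T,T,T,F)} — 4.
Total: 16 + 8 + 0 + 4 = 28.

28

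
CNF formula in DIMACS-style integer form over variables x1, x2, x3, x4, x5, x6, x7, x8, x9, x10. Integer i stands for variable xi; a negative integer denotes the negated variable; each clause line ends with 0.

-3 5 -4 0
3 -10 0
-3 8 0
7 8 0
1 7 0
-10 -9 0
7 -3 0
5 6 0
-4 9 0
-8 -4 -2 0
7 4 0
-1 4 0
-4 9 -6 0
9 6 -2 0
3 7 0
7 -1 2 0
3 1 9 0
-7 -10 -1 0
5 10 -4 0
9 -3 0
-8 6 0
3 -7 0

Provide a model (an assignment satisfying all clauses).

x1=0, x2=1, x3=1, x4=0, x5=0, x6=1, x7=1, x8=1, x9=1, x10=0

Check each clause:
  1. (!x3 || x5 || !x4) — !x4 is true.
  2. (!x10 || x3) — x3 is true.
  3. (!x3 || x8) — x8 is true.
  4. (x7 || x8) — x8 is true.
  5. (x1 || x7) — x7 is true.
  6. (!x10 || !x9) — !x10 is true.
  7. (x7 || !x3) — x7 is true.
  8. (x5 || x6) — x6 is true.
  9. (x9 || !x4) — x9 is true.
  10. (!x4 || !x8 || !x2) — !x4 is true.
  11. (x7 || x4) — x7 is true.
  12. (x4 || !x1) — !x1 is true.
  13. (x9 || !x4 || !x6) — x9 is true.
  14. (x9 || !x2 || x6) — x9 is true.
  15. (x3 || x7) — x3 is true.
  16. (x7 || x2 || !x1) — x2 is true.
  17. (x1 || x9 || x3) — x9 is true.
  18. (!x10 || !x7 || !x1) — !x1 is true.
  19. (x5 || x10 || !x4) — !x4 is true.
  20. (!x3 || x9) — x9 is true.
  21. (!x8 || x6) — x6 is true.
  22. (x3 || !x7) — x3 is true.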